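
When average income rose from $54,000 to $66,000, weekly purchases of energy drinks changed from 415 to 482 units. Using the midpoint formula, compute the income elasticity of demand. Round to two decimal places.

ΔQ = 67, ΔI = 12000. Midpoints: Ī = 60,000, Q̄ = 448.5.
ε_I = (ΔQ/ΔI)(Ī/Q̄) = (67/12000)(60000/448.5).
ε_I > 0, so the good is normal.

0.75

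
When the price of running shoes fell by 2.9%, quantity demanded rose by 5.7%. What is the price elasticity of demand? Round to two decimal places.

-1.97

ε = %ΔQ / %ΔP = (5.7)/(-2.9) = -1.966.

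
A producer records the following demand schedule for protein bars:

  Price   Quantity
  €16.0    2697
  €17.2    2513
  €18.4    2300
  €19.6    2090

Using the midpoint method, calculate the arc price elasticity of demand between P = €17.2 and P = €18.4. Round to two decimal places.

-1.31

At P = 17.2, Q = 2513; at P = 18.4, Q = 2300.
ΔQ = -213, ΔP = 1.2. Midpoints: P̄ = 17.80, Q̄ = 2406.5.
ε = (ΔQ/ΔP)(P̄/Q̄) = (-213/1.2)(17.80/2406.5).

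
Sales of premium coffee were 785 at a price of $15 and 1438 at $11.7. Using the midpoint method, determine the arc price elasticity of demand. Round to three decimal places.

-2.377

ΔQ = 1438 − 785 = 653; ΔP = 11.7 − 15 = -3.3.
Midpoints: P̄ = 13.35, Q̄ = 1111.5.
ε = (ΔQ/ΔP)(P̄/Q̄) = (653/-3.3)(13.35/1111.5).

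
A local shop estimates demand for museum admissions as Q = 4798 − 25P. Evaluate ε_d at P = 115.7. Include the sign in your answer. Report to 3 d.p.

-1.518

At P = 115.7, Q = 1905.500.
dQ/dP = −25.
ε = (dQ/dP)(P/Q) = (-25)(115.7/1905.500).
|ε| > 1, so demand is elastic at this price.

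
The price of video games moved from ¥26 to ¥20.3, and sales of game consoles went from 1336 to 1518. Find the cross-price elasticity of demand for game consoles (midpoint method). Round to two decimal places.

-0.52

ΔQ_x = 1518 − 1336 = 182; ΔP_y = 20.3 − 26 = -5.7.
Midpoints: P̄_y = 23.15, Q̄_x = 1427.0.
ε_xy = (ΔQ_x/ΔP_y)(P̄_y/Q̄_x) = (182/-5.7)(23.15/1427.0).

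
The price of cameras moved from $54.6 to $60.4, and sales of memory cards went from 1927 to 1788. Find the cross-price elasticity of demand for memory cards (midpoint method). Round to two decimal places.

-0.74

ΔQ_x = 1788 − 1927 = -139; ΔP_y = 60.4 − 54.6 = 5.8.
Midpoints: P̄_y = 57.50, Q̄_x = 1857.5.
ε_xy = (ΔQ_x/ΔP_y)(P̄_y/Q̄_x) = (-139/5.8)(57.50/1857.5).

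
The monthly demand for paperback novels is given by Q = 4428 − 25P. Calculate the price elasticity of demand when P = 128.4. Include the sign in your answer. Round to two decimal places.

At P = 128.4, Q = 1218.
dQ/dP = −25.
ε = (dQ/dP)(P/Q) = (-25)(128.4/1218).

-2.64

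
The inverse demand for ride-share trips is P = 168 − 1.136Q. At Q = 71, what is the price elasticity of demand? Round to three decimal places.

At Q = 71, P = 168 − 1.136(71) = 87.34.
dP/dQ = −1.136, so dQ/dP = 1/(−1.136) = -0.880.
ε = (dQ/dP)(P/Q) = (-0.880)(87.34/71).

-1.083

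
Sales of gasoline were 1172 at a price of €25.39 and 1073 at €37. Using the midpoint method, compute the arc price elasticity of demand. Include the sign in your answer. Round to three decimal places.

-0.237

ΔQ = 1073 − 1172 = -99; ΔP = 37 − 25.39 = 11.61.
Midpoints: P̄ = 31.20, Q̄ = 1122.5.
ε = (ΔQ/ΔP)(P̄/Q̄) = (-99/11.61)(31.20/1122.5).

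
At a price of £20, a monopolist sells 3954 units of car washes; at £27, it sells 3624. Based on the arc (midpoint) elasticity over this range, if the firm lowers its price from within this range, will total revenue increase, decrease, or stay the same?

decrease

Arc ε = (-330/7)(23.50/3789.0) ≈ -0.292.
|ε| = 0.29 < 1, so demand is inelastic. A price cut therefore reduces total revenue.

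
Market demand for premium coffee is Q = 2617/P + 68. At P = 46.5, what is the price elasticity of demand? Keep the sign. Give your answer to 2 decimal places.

At P = 46.5, Q = 124.280.
dQ/dP = −2617/P² = -1.210.
ε = (dQ/dP)(P/Q) = (-1.210)(46.5/124.280).

-0.45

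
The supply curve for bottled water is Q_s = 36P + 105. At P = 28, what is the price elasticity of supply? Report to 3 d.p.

0.906

At P = 28, Q_s = 1113.
dQ_s/dP = 36.
ε_s = (dQ_s/dP)(P/Q_s) = (36)(28/1113).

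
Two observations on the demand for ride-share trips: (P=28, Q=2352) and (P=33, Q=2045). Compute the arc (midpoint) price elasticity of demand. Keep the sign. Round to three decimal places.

-0.852

ΔQ = 2045 − 2352 = -307; ΔP = 33 − 28 = 5.
Midpoints: P̄ = 30.50, Q̄ = 2198.5.
ε = (ΔQ/ΔP)(P̄/Q̄) = (-307/5)(30.50/2198.5).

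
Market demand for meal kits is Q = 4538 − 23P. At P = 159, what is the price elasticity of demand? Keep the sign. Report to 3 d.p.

At P = 159, Q = 881.
dQ/dP = −23.
ε = (dQ/dP)(P/Q) = (-23)(159/881).
|ε| > 1, so demand is elastic at this price.

-4.151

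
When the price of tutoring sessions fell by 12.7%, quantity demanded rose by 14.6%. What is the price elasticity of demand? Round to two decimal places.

ε = %ΔQ / %ΔP = (14.6)/(-12.7) = -1.150.

-1.15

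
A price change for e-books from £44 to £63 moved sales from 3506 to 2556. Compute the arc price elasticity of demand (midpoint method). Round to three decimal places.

-0.883

ΔQ = 2556 − 3506 = -950; ΔP = 63 − 44 = 19.
Midpoints: P̄ = 53.50, Q̄ = 3031.0.
ε = (ΔQ/ΔP)(P̄/Q̄) = (-950/19)(53.50/3031.0).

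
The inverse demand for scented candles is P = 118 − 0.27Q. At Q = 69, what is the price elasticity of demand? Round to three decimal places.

At Q = 69, P = 118 − 0.27(69) = 99.37.
dP/dQ = −0.27, so dQ/dP = 1/(−0.27) = -3.704.
ε = (dQ/dP)(P/Q) = (-3.704)(99.37/69).

-5.334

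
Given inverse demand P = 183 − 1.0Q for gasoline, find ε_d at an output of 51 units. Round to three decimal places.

-2.588

At Q = 51, P = 183 − 1.0(51) = 132.00.
dP/dQ = −1.0, so dQ/dP = 1/(−1.0) = -1.000.
ε = (dQ/dP)(P/Q) = (-1.000)(132.00/51).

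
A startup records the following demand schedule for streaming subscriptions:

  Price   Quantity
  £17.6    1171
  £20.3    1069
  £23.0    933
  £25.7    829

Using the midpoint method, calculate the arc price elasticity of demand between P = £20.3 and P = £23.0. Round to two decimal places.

-1.09

At P = 20.3, Q = 1069; at P = 23.0, Q = 933.
ΔQ = -136, ΔP = 2.7. Midpoints: P̄ = 21.65, Q̄ = 1001.0.
ε = (ΔQ/ΔP)(P̄/Q̄) = (-136/2.7)(21.65/1001.0).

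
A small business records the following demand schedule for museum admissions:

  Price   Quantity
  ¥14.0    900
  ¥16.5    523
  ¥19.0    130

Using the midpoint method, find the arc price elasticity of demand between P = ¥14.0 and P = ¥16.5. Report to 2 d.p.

-3.23

At P = 14.0, Q = 900; at P = 16.5, Q = 523.
ΔQ = -377, ΔP = 2.5. Midpoints: P̄ = 15.25, Q̄ = 711.5.
ε = (ΔQ/ΔP)(P̄/Q̄) = (-377/2.5)(15.25/711.5).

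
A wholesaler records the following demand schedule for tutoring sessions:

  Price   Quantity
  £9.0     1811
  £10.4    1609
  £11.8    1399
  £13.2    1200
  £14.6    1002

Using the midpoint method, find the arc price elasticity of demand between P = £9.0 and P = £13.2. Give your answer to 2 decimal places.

At P = 9.0, Q = 1811; at P = 13.2, Q = 1200.
ΔQ = -611, ΔP = 4.2. Midpoints: P̄ = 11.10, Q̄ = 1505.5.
ε = (ΔQ/ΔP)(P̄/Q̄) = (-611/4.2)(11.10/1505.5).

-1.07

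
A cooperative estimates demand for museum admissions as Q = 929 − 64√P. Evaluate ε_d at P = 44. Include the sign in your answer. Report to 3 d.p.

At P = 44, Q = 504.472.
dQ/dP = −64/(2√P) = -4.824.
ε = (dQ/dP)(P/Q) = (-4.824)(44/504.472).
|ε| < 1, so demand is inelastic at this price.

-0.421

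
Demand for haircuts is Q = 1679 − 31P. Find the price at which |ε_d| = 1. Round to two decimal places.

27.08

For linear demand Q = a − bP, ε = −bP/(a − bP). |ε| = 1 when bP = a − bP, i.e. P = a/(2b).
P = 1679/(2·31) = 1679/62 = 27.0806.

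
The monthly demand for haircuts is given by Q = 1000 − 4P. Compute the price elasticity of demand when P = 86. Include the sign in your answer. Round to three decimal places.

At P = 86, Q = 656.
dQ/dP = −4.
ε = (dQ/dP)(P/Q) = (-4)(86/656).
|ε| < 1, so demand is inelastic at this price.

-0.524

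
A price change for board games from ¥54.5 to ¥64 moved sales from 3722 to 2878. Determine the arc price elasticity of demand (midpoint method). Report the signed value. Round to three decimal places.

-1.595

ΔQ = 2878 − 3722 = -844; ΔP = 64 − 54.5 = 9.5.
Midpoints: P̄ = 59.25, Q̄ = 3300.0.
ε = (ΔQ/ΔP)(P̄/Q̄) = (-844/9.5)(59.25/3300.0).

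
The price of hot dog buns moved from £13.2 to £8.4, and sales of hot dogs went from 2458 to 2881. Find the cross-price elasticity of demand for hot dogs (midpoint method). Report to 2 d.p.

-0.36

ΔQ_x = 2881 − 2458 = 423; ΔP_y = 8.4 − 13.2 = -4.8.
Midpoints: P̄_y = 10.80, Q̄_x = 2669.5.
ε_xy = (ΔQ_x/ΔP_y)(P̄_y/Q̄_x) = (423/-4.8)(10.80/2669.5).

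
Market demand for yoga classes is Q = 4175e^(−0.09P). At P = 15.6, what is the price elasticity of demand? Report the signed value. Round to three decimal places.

-1.404

At P = 15.6, Q = 1025.432.
dQ/dP = −0.09·4175e^(−0.09P) = −0.09Q = -92.289.
ε = (dQ/dP)(P/Q) = (-92.289)(15.6/1025.432).
|ε| > 1, so demand is elastic at this price.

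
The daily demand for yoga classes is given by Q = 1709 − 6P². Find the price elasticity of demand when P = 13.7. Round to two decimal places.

-3.86

At P = 13.7, Q = 582.860.
dQ/dP = −12P = -164.400.
ε = (dQ/dP)(P/Q) = (-164.400)(13.7/582.860).
|ε| > 1, so demand is elastic at this price.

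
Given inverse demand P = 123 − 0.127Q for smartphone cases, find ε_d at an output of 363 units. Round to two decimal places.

At Q = 363, P = 123 − 0.127(363) = 76.90.
dP/dQ = −0.127, so dQ/dP = 1/(−0.127) = -7.874.
ε = (dQ/dP)(P/Q) = (-7.874)(76.90/363).

-1.67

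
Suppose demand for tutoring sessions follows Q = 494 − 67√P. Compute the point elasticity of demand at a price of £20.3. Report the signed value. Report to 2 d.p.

-0.79

At P = 20.3, Q = 192.128.
dQ/dP = −67/(2√P) = -7.435.
ε = (dQ/dP)(P/Q) = (-7.435)(20.3/192.128).
|ε| < 1, so demand is inelastic at this price.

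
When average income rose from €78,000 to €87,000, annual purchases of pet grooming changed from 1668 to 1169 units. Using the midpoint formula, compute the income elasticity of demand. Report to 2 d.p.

ΔQ = -499, ΔI = 9000. Midpoints: Ī = 82,500, Q̄ = 1418.5.
ε_I = (ΔQ/ΔI)(Ī/Q̄) = (-499/9000)(82500/1418.5).

-3.22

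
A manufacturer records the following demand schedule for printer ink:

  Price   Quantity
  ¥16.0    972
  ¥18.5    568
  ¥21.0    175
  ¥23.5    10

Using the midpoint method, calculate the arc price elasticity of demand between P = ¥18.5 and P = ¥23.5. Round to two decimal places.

At P = 18.5, Q = 568; at P = 23.5, Q = 10.
ΔQ = -558, ΔP = 5.0. Midpoints: P̄ = 21.00, Q̄ = 289.0.
ε = (ΔQ/ΔP)(P̄/Q̄) = (-558/5.0)(21.00/289.0).

-8.11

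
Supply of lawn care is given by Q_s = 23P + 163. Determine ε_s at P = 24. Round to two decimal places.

0.77

At P = 24, Q_s = 715.
dQ_s/dP = 23.
ε_s = (dQ_s/dP)(P/Q_s) = (23)(24/715).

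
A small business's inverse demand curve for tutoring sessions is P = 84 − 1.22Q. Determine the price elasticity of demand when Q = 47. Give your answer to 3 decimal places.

At Q = 47, P = 84 − 1.22(47) = 26.66.
dP/dQ = −1.22, so dQ/dP = 1/(−1.22) = -0.820.
ε = (dQ/dP)(P/Q) = (-0.820)(26.66/47).

-0.465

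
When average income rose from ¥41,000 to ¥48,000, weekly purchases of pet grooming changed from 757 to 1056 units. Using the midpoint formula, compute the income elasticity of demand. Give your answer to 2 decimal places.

ΔQ = 299, ΔI = 7000. Midpoints: Ī = 44,500, Q̄ = 906.5.
ε_I = (ΔQ/ΔI)(Ī/Q̄) = (299/7000)(44500/906.5).

2.10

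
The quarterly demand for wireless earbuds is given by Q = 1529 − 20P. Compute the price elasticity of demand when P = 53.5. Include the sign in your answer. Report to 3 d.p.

At P = 53.5, Q = 459.
dQ/dP = −20.
ε = (dQ/dP)(P/Q) = (-20)(53.5/459).

-2.331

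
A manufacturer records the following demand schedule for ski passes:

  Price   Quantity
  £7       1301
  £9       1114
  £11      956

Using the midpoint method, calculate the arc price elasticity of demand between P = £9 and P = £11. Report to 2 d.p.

At P = 9, Q = 1114; at P = 11, Q = 956.
ΔQ = -158, ΔP = 2. Midpoints: P̄ = 10.00, Q̄ = 1035.0.
ε = (ΔQ/ΔP)(P̄/Q̄) = (-158/2)(10.00/1035.0).

-0.76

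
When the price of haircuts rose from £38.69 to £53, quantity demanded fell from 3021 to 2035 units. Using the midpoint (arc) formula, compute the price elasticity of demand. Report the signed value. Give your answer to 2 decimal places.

-1.25

ΔQ = 2035 − 3021 = -986; ΔP = 53 − 38.69 = 14.31.
Midpoints: P̄ = 45.84, Q̄ = 2528.0.
ε = (ΔQ/ΔP)(P̄/Q̄) = (-986/14.31)(45.84/2528.0).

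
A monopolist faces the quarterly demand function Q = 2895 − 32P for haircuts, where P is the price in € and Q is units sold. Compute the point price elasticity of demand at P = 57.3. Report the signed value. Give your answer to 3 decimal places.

-1.728

At P = 57.3, Q = 1061.400.
dQ/dP = −32.
ε = (dQ/dP)(P/Q) = (-32)(57.3/1061.400).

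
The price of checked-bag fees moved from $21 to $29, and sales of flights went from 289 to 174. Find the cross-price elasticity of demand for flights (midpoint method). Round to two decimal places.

ΔQ_x = 174 − 289 = -115; ΔP_y = 29 − 21 = 8.
Midpoints: P̄_y = 25.00, Q̄_x = 231.5.
ε_xy = (ΔQ_x/ΔP_y)(P̄_y/Q̄_x) = (-115/8)(25.00/231.5).

-1.55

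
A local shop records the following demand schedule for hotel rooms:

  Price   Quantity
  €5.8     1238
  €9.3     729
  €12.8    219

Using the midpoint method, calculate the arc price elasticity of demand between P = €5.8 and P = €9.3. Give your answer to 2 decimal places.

-1.12

At P = 5.8, Q = 1238; at P = 9.3, Q = 729.
ΔQ = -509, ΔP = 3.5. Midpoints: P̄ = 7.55, Q̄ = 983.5.
ε = (ΔQ/ΔP)(P̄/Q̄) = (-509/3.5)(7.55/983.5).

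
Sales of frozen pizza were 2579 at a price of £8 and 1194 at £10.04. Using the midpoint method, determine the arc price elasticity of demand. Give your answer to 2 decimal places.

ΔQ = 1194 − 2579 = -1385; ΔP = 10.04 − 8 = 2.04.
Midpoints: P̄ = 9.02, Q̄ = 1886.5.
ε = (ΔQ/ΔP)(P̄/Q̄) = (-1385/2.04)(9.02/1886.5).

-3.25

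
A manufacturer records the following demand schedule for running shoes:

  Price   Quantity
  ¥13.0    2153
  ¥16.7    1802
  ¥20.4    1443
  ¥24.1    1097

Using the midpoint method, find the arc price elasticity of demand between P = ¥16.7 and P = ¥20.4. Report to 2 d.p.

At P = 16.7, Q = 1802; at P = 20.4, Q = 1443.
ΔQ = -359, ΔP = 3.7. Midpoints: P̄ = 18.55, Q̄ = 1622.5.
ε = (ΔQ/ΔP)(P̄/Q̄) = (-359/3.7)(18.55/1622.5).

-1.11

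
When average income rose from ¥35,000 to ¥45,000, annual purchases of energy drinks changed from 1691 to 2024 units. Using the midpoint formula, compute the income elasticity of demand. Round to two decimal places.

ΔQ = 333, ΔI = 10000. Midpoints: Ī = 40,000, Q̄ = 1857.5.
ε_I = (ΔQ/ΔI)(Ī/Q̄) = (333/10000)(40000/1857.5).

0.72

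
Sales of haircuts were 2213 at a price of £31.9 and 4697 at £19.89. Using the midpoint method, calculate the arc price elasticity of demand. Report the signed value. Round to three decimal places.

ΔQ = 4697 − 2213 = 2484; ΔP = 19.89 − 31.9 = -12.01.
Midpoints: P̄ = 25.89, Q̄ = 3455.0.
ε = (ΔQ/ΔP)(P̄/Q̄) = (2484/-12.01)(25.89/3455.0).

-1.550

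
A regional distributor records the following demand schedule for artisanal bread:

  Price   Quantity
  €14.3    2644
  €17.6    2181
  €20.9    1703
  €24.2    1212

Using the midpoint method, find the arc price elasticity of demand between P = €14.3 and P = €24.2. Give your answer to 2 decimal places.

-1.44

At P = 14.3, Q = 2644; at P = 24.2, Q = 1212.
ΔQ = -1432, ΔP = 9.9. Midpoints: P̄ = 19.25, Q̄ = 1928.0.
ε = (ΔQ/ΔP)(P̄/Q̄) = (-1432/9.9)(19.25/1928.0).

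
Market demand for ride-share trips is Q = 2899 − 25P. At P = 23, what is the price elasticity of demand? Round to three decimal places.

-0.247

At P = 23, Q = 2324.
dQ/dP = −25.
ε = (dQ/dP)(P/Q) = (-25)(23/2324).
|ε| < 1, so demand is inelastic at this price.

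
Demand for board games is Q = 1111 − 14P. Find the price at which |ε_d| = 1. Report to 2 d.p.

39.68

For linear demand Q = a − bP, ε = −bP/(a − bP). |ε| = 1 when bP = a − bP, i.e. P = a/(2b).
P = 1111/(2·14) = 1111/28 = 39.6786.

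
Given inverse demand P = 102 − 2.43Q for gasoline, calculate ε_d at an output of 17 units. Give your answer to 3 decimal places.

At Q = 17, P = 102 − 2.43(17) = 60.69.
dP/dQ = −2.43, so dQ/dP = 1/(−2.43) = -0.412.
ε = (dQ/dP)(P/Q) = (-0.412)(60.69/17).

-1.469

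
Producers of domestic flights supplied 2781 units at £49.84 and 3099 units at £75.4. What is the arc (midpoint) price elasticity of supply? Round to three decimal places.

ΔQ = 3099 − 2781 = 318; ΔP = 75.4 − 49.84 = 25.56.
Midpoints: P̄ = 62.62, Q̄ = 2940.0.
ε_s = (ΔQ/ΔP)(P̄/Q̄) = (318/25.56)(62.62/2940.0).

0.265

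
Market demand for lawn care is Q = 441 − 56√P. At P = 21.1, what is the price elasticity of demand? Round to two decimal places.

At P = 21.1, Q = 183.765.
dQ/dP = −56/(2√P) = -6.096.
ε = (dQ/dP)(P/Q) = (-6.096)(21.1/183.765).

-0.70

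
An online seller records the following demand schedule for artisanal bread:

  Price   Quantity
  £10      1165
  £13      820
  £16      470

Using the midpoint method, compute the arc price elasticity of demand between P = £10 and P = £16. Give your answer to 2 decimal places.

At P = 10, Q = 1165; at P = 16, Q = 470.
ΔQ = -695, ΔP = 6. Midpoints: P̄ = 13.00, Q̄ = 817.5.
ε = (ΔQ/ΔP)(P̄/Q̄) = (-695/6)(13.00/817.5).

-1.84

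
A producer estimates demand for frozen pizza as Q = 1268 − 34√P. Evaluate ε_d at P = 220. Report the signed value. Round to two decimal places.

-0.33

At P = 220, Q = 763.699.
dQ/dP = −34/(2√P) = -1.146.
ε = (dQ/dP)(P/Q) = (-1.146)(220/763.699).
|ε| < 1, so demand is inelastic at this price.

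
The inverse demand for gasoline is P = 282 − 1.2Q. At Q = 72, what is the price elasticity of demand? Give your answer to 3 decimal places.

At Q = 72, P = 282 − 1.2(72) = 195.60.
dP/dQ = −1.2, so dQ/dP = 1/(−1.2) = -0.833.
ε = (dQ/dP)(P/Q) = (-0.833)(195.60/72).

-2.264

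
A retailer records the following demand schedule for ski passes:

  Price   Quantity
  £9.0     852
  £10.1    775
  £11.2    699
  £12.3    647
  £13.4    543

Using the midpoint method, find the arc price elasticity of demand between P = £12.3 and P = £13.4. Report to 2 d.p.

At P = 12.3, Q = 647; at P = 13.4, Q = 543.
ΔQ = -104, ΔP = 1.1. Midpoints: P̄ = 12.85, Q̄ = 595.0.
ε = (ΔQ/ΔP)(P̄/Q̄) = (-104/1.1)(12.85/595.0).

-2.04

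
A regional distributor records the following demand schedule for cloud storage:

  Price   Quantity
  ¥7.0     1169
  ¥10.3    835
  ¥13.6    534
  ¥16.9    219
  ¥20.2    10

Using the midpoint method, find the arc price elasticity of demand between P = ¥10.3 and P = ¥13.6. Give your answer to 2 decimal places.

-1.59

At P = 10.3, Q = 835; at P = 13.6, Q = 534.
ΔQ = -301, ΔP = 3.3. Midpoints: P̄ = 11.95, Q̄ = 684.5.
ε = (ΔQ/ΔP)(P̄/Q̄) = (-301/3.3)(11.95/684.5).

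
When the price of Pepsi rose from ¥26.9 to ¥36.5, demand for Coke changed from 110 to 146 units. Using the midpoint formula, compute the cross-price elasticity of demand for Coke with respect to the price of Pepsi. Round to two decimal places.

ΔQ_x = 146 − 110 = 36; ΔP_y = 36.5 − 26.9 = 9.6.
Midpoints: P̄_y = 31.70, Q̄_x = 128.0.
ε_xy = (ΔQ_x/ΔP_y)(P̄_y/Q̄_x) = (36/9.6)(31.70/128.0).

0.93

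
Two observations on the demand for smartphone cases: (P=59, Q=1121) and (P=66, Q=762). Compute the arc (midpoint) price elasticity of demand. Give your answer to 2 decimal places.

-3.40

ΔQ = 762 − 1121 = -359; ΔP = 66 − 59 = 7.
Midpoints: P̄ = 62.50, Q̄ = 941.5.
ε = (ΔQ/ΔP)(P̄/Q̄) = (-359/7)(62.50/941.5).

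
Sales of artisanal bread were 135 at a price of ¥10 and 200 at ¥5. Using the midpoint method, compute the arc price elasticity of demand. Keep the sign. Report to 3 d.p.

ΔQ = 200 − 135 = 65; ΔP = 5 − 10 = -5.
Midpoints: P̄ = 7.50, Q̄ = 167.5.
ε = (ΔQ/ΔP)(P̄/Q̄) = (65/-5)(7.50/167.5).

-0.582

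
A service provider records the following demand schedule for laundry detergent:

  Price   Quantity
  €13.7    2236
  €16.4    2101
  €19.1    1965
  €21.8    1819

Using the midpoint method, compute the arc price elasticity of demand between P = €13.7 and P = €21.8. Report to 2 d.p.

-0.45

At P = 13.7, Q = 2236; at P = 21.8, Q = 1819.
ΔQ = -417, ΔP = 8.1. Midpoints: P̄ = 17.75, Q̄ = 2027.5.
ε = (ΔQ/ΔP)(P̄/Q̄) = (-417/8.1)(17.75/2027.5).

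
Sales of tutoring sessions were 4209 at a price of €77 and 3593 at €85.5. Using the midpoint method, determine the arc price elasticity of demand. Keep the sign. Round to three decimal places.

ΔQ = 3593 − 4209 = -616; ΔP = 85.5 − 77 = 8.5.
Midpoints: P̄ = 81.25, Q̄ = 3901.0.
ε = (ΔQ/ΔP)(P̄/Q̄) = (-616/8.5)(81.25/3901.0).

-1.509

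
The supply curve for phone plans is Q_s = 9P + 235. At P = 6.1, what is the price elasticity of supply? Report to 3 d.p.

At P = 6.1, Q_s = 289.90.
dQ_s/dP = 9.
ε_s = (dQ_s/dP)(P/Q_s) = (9)(6.1/289.90).

0.189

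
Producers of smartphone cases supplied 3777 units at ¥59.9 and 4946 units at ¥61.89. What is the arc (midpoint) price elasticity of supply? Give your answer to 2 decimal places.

ΔQ = 4946 − 3777 = 1169; ΔP = 61.89 − 59.9 = 1.99.
Midpoints: P̄ = 60.89, Q̄ = 4361.5.
ε_s = (ΔQ/ΔP)(P̄/Q̄) = (1169/1.99)(60.89/4361.5).

8.20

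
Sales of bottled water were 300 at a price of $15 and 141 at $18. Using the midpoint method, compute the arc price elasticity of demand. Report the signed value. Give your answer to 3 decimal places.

-3.966

ΔQ = 141 − 300 = -159; ΔP = 18 − 15 = 3.
Midpoints: P̄ = 16.50, Q̄ = 220.5.
ε = (ΔQ/ΔP)(P̄/Q̄) = (-159/3)(16.50/220.5).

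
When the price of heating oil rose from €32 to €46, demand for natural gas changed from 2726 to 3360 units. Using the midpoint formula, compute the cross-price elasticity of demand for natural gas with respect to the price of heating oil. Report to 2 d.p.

0.58

ΔQ_x = 3360 − 2726 = 634; ΔP_y = 46 − 32 = 14.
Midpoints: P̄_y = 39.00, Q̄_x = 3043.0.
ε_xy = (ΔQ_x/ΔP_y)(P̄_y/Q̄_x) = (634/14)(39.00/3043.0).
ε_xy > 0, so the goods are substitutes.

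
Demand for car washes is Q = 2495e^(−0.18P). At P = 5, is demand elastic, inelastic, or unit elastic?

inelastic

Q = 1014.391, dQ/dP = -182.590.
ε = (dQ/dP)(P/Q) ≈ -0.900.
|ε| = 0.90 < 1.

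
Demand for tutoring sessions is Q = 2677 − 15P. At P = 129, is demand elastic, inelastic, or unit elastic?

Q = 742, dQ/dP = -15.
ε = (dQ/dP)(P/Q) ≈ -2.608.
|ε| = 2.61 > 1.

elastic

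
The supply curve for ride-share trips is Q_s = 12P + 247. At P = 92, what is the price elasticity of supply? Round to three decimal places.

At P = 92, Q_s = 1351.
dQ_s/dP = 12.
ε_s = (dQ_s/dP)(P/Q_s) = (12)(92/1351).

0.817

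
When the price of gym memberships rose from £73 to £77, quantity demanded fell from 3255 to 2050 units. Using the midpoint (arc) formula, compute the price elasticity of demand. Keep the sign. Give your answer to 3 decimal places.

ΔQ = 2050 − 3255 = -1205; ΔP = 77 − 73 = 4.
Midpoints: P̄ = 75.00, Q̄ = 2652.5.
ε = (ΔQ/ΔP)(P̄/Q̄) = (-1205/4)(75.00/2652.5).

-8.518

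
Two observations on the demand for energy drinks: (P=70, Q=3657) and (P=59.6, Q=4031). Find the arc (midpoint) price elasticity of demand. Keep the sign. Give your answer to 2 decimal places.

-0.61

ΔQ = 4031 − 3657 = 374; ΔP = 59.6 − 70 = -10.4.
Midpoints: P̄ = 64.80, Q̄ = 3844.0.
ε = (ΔQ/ΔP)(P̄/Q̄) = (374/-10.4)(64.80/3844.0).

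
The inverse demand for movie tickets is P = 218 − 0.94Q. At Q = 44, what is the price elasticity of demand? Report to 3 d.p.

-4.271

At Q = 44, P = 218 − 0.94(44) = 176.64.
dP/dQ = −0.94, so dQ/dP = 1/(−0.94) = -1.064.
ε = (dQ/dP)(P/Q) = (-1.064)(176.64/44).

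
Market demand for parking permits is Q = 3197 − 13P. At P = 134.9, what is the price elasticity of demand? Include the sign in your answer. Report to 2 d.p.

-1.22

At P = 134.9, Q = 1443.300.
dQ/dP = −13.
ε = (dQ/dP)(P/Q) = (-13)(134.9/1443.300).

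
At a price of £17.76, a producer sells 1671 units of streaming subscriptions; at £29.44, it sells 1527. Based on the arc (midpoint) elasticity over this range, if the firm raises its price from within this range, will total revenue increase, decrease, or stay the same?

Arc ε = (-144/11.68)(23.60/1599.0) ≈ -0.182.
|ε| = 0.18 < 1, so demand is inelastic. A price rise therefore raises total revenue.

increase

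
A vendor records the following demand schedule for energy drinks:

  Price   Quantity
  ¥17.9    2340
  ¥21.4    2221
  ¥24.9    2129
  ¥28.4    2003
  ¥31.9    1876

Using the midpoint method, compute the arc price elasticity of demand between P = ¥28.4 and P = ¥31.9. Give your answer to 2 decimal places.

At P = 28.4, Q = 2003; at P = 31.9, Q = 1876.
ΔQ = -127, ΔP = 3.5. Midpoints: P̄ = 30.15, Q̄ = 1939.5.
ε = (ΔQ/ΔP)(P̄/Q̄) = (-127/3.5)(30.15/1939.5).

-0.56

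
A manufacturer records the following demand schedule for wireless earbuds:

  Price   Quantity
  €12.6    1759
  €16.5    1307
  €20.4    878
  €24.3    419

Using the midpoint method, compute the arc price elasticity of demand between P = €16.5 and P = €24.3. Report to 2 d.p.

-2.69

At P = 16.5, Q = 1307; at P = 24.3, Q = 419.
ΔQ = -888, ΔP = 7.8. Midpoints: P̄ = 20.40, Q̄ = 863.0.
ε = (ΔQ/ΔP)(P̄/Q̄) = (-888/7.8)(20.40/863.0).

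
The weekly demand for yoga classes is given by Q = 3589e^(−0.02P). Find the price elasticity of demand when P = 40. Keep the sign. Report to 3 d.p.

At P = 40, Q = 1612.642.
dQ/dP = −0.02·3589e^(−0.02P) = −0.02Q = -32.253.
ε = (dQ/dP)(P/Q) = (-32.253)(40/1612.642).
|ε| < 1, so demand is inelastic at this price.

-0.800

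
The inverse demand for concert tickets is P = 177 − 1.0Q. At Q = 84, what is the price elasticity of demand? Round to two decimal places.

At Q = 84, P = 177 − 1.0(84) = 93.00.
dP/dQ = −1.0, so dQ/dP = 1/(−1.0) = -1.000.
ε = (dQ/dP)(P/Q) = (-1.000)(93.00/84).

-1.11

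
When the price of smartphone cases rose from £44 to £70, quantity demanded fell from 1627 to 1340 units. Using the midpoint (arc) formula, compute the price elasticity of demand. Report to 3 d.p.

-0.424

ΔQ = 1340 − 1627 = -287; ΔP = 70 − 44 = 26.
Midpoints: P̄ = 57.00, Q̄ = 1483.5.
ε = (ΔQ/ΔP)(P̄/Q̄) = (-287/26)(57.00/1483.5).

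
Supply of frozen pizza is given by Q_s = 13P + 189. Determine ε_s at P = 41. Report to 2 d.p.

0.74

At P = 41, Q_s = 722.
dQ_s/dP = 13.
ε_s = (dQ_s/dP)(P/Q_s) = (13)(41/722).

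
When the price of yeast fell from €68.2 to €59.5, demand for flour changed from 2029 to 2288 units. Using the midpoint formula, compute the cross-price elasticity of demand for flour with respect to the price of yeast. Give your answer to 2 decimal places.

-0.88

ΔQ_x = 2288 − 2029 = 259; ΔP_y = 59.5 − 68.2 = -8.7.
Midpoints: P̄_y = 63.85, Q̄_x = 2158.5.
ε_xy = (ΔQ_x/ΔP_y)(P̄_y/Q̄_x) = (259/-8.7)(63.85/2158.5).
ε_xy < 0, so the goods are complements.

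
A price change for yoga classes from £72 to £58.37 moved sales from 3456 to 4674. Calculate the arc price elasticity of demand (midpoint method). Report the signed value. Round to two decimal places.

-1.43

ΔQ = 4674 − 3456 = 1218; ΔP = 58.37 − 72 = -13.63.
Midpoints: P̄ = 65.19, Q̄ = 4065.0.
ε = (ΔQ/ΔP)(P̄/Q̄) = (1218/-13.63)(65.19/4065.0).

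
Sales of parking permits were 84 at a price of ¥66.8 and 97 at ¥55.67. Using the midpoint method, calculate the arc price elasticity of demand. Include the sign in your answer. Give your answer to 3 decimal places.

ΔQ = 97 − 84 = 13; ΔP = 55.67 − 66.8 = -11.13.
Midpoints: P̄ = 61.23, Q̄ = 90.5.
ε = (ΔQ/ΔP)(P̄/Q̄) = (13/-11.13)(61.23/90.5).

-0.790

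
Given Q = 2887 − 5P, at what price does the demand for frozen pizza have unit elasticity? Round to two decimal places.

For linear demand Q = a − bP, ε = −bP/(a − bP). |ε| = 1 when bP = a − bP, i.e. P = a/(2b).
P = 2887/(2·5) = 2887/10 = 288.7000.

288.70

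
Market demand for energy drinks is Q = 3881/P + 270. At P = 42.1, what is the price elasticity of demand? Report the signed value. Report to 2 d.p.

-0.25

At P = 42.1, Q = 362.185.
dQ/dP = −3881/P² = -2.190.
ε = (dQ/dP)(P/Q) = (-2.190)(42.1/362.185).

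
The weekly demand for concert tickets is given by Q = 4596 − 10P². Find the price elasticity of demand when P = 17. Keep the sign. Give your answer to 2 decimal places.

-3.39

At P = 17, Q = 1706.
dQ/dP = −20P = -340.
ε = (dQ/dP)(P/Q) = (-340)(17/1706).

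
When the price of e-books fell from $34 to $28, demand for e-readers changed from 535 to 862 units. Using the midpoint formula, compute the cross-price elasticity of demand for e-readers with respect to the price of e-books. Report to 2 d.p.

-2.42

ΔQ_x = 862 − 535 = 327; ΔP_y = 28 − 34 = -6.
Midpoints: P̄_y = 31.00, Q̄_x = 698.5.
ε_xy = (ΔQ_x/ΔP_y)(P̄_y/Q̄_x) = (327/-6)(31.00/698.5).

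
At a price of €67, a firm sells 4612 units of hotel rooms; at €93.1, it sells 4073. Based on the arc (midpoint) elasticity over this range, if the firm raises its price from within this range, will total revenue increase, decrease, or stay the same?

increase

Arc ε = (-539/26.1)(80.05/4342.5) ≈ -0.381.
|ε| = 0.38 < 1, so demand is inelastic. A price rise therefore raises total revenue.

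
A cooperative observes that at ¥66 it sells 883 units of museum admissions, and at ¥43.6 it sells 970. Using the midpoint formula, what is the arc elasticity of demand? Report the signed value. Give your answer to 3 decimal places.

ΔQ = 970 − 883 = 87; ΔP = 43.6 − 66 = -22.4.
Midpoints: P̄ = 54.80, Q̄ = 926.5.
ε = (ΔQ/ΔP)(P̄/Q̄) = (87/-22.4)(54.80/926.5).

-0.230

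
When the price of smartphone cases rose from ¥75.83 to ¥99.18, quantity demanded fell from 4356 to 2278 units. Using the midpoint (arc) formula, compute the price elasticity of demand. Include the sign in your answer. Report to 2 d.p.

ΔQ = 2278 − 4356 = -2078; ΔP = 99.18 − 75.83 = 23.35.
Midpoints: P̄ = 87.50, Q̄ = 3317.0.
ε = (ΔQ/ΔP)(P̄/Q̄) = (-2078/23.35)(87.50/3317.0).

-2.35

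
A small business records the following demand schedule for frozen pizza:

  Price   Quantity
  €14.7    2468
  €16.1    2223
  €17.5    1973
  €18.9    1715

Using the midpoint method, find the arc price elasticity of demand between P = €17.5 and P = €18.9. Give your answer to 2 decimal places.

-1.82

At P = 17.5, Q = 1973; at P = 18.9, Q = 1715.
ΔQ = -258, ΔP = 1.4. Midpoints: P̄ = 18.20, Q̄ = 1844.0.
ε = (ΔQ/ΔP)(P̄/Q̄) = (-258/1.4)(18.20/1844.0).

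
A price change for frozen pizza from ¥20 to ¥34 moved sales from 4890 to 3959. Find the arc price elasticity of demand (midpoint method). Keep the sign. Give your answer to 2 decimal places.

-0.41

ΔQ = 3959 − 4890 = -931; ΔP = 34 − 20 = 14.
Midpoints: P̄ = 27.00, Q̄ = 4424.5.
ε = (ΔQ/ΔP)(P̄/Q̄) = (-931/14)(27.00/4424.5).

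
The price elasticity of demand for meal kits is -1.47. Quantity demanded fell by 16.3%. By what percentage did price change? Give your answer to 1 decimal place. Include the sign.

11.1%

%ΔP ≈ %ΔQ / ε = (-16.3%)/(-1.47) = 11.09%.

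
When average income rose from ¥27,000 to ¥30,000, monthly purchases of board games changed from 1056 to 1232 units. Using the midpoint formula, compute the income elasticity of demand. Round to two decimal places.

ΔQ = 176, ΔI = 3000. Midpoints: Ī = 28,500, Q̄ = 1144.0.
ε_I = (ΔQ/ΔI)(Ī/Q̄) = (176/3000)(28500/1144.0).

1.46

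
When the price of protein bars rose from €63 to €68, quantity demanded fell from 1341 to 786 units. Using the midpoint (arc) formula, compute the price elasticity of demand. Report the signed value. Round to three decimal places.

ΔQ = 786 − 1341 = -555; ΔP = 68 − 63 = 5.
Midpoints: P̄ = 65.50, Q̄ = 1063.5.
ε = (ΔQ/ΔP)(P̄/Q̄) = (-555/5)(65.50/1063.5).

-6.836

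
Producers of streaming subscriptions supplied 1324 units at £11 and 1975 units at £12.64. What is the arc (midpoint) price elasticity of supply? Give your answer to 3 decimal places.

ΔQ = 1975 − 1324 = 651; ΔP = 12.64 − 11 = 1.64.
Midpoints: P̄ = 11.82, Q̄ = 1649.5.
ε_s = (ΔQ/ΔP)(P̄/Q̄) = (651/1.64)(11.82/1649.5).

2.844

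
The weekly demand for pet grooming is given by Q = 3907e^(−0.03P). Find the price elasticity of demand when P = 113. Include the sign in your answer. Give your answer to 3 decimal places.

-3.390

At P = 113, Q = 131.700.
dQ/dP = −0.03·3907e^(−0.03P) = −0.03Q = -3.951.
ε = (dQ/dP)(P/Q) = (-3.951)(113/131.700).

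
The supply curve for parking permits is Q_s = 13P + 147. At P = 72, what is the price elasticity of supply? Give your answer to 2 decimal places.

0.86

At P = 72, Q_s = 1083.
dQ_s/dP = 13.
ε_s = (dQ_s/dP)(P/Q_s) = (13)(72/1083).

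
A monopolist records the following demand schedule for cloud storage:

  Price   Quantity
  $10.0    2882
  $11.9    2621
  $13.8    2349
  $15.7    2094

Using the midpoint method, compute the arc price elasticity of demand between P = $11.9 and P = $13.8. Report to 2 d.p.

At P = 11.9, Q = 2621; at P = 13.8, Q = 2349.
ΔQ = -272, ΔP = 1.9. Midpoints: P̄ = 12.85, Q̄ = 2485.0.
ε = (ΔQ/ΔP)(P̄/Q̄) = (-272/1.9)(12.85/2485.0).

-0.74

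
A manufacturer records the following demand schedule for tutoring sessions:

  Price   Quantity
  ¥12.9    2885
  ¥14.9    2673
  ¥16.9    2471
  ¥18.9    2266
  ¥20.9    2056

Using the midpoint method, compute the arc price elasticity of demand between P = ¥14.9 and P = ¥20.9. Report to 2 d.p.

At P = 14.9, Q = 2673; at P = 20.9, Q = 2056.
ΔQ = -617, ΔP = 6.0. Midpoints: P̄ = 17.90, Q̄ = 2364.5.
ε = (ΔQ/ΔP)(P̄/Q̄) = (-617/6.0)(17.90/2364.5).

-0.78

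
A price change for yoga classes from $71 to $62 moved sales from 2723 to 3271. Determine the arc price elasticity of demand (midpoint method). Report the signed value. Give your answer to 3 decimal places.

-1.351

ΔQ = 3271 − 2723 = 548; ΔP = 62 − 71 = -9.
Midpoints: P̄ = 66.50, Q̄ = 2997.0.
ε = (ΔQ/ΔP)(P̄/Q̄) = (548/-9)(66.50/2997.0).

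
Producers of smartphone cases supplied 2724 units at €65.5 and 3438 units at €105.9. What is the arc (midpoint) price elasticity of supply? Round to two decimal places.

0.49

ΔQ = 3438 − 2724 = 714; ΔP = 105.9 − 65.5 = 40.4.
Midpoints: P̄ = 85.70, Q̄ = 3081.0.
ε_s = (ΔQ/ΔP)(P̄/Q̄) = (714/40.4)(85.70/3081.0).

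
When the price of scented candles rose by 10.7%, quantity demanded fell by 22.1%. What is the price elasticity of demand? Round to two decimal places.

ε = %ΔQ / %ΔP = (-22.1)/(10.7) = -2.065.

-2.07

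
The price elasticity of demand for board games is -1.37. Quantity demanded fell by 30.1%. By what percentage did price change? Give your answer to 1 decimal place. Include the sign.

22.0%

%ΔP ≈ %ΔQ / ε = (-30.1%)/(-1.37) = 21.97%.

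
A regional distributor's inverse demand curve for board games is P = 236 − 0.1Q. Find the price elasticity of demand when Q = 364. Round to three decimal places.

At Q = 364, P = 236 − 0.1(364) = 199.60.
dP/dQ = −0.1, so dQ/dP = 1/(−0.1) = -10.000.
ε = (dQ/dP)(P/Q) = (-10.000)(199.60/364).

-5.484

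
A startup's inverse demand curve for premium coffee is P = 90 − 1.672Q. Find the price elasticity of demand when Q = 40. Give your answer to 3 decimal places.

At Q = 40, P = 90 − 1.672(40) = 23.12.
dP/dQ = −1.672, so dQ/dP = 1/(−1.672) = -0.598.
ε = (dQ/dP)(P/Q) = (-0.598)(23.12/40).

-0.346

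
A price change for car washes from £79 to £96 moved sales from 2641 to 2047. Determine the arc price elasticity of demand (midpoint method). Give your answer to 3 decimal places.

ΔQ = 2047 − 2641 = -594; ΔP = 96 − 79 = 17.
Midpoints: P̄ = 87.50, Q̄ = 2344.0.
ε = (ΔQ/ΔP)(P̄/Q̄) = (-594/17)(87.50/2344.0).

-1.304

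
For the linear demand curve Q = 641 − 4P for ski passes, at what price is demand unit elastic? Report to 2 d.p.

For linear demand Q = a − bP, ε = −bP/(a − bP). |ε| = 1 when bP = a − bP, i.e. P = a/(2b).
P = 641/(2·4) = 641/8 = 80.1250.

80.13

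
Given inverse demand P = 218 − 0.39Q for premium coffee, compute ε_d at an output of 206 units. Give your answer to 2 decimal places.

At Q = 206, P = 218 − 0.39(206) = 137.66.
dP/dQ = −0.39, so dQ/dP = 1/(−0.39) = -2.564.
ε = (dQ/dP)(P/Q) = (-2.564)(137.66/206).

-1.71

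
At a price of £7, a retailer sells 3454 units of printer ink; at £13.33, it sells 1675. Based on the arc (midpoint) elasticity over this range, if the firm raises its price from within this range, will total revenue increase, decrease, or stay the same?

Arc ε = (-1779/6.33)(10.16/2564.5) ≈ -1.114.
|ε| = 1.11 > 1, so demand is elastic. A price rise therefore reduces total revenue.

decrease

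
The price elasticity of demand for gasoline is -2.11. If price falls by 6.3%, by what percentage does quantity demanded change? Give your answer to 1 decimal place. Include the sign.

13.3%

%ΔQ ≈ ε × %ΔP = (-2.11)(-6.3%) = 13.29%.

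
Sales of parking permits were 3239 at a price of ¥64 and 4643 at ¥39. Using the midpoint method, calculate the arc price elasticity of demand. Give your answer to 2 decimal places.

-0.73

ΔQ = 4643 − 3239 = 1404; ΔP = 39 − 64 = -25.
Midpoints: P̄ = 51.50, Q̄ = 3941.0.
ε = (ΔQ/ΔP)(P̄/Q̄) = (1404/-25)(51.50/3941.0).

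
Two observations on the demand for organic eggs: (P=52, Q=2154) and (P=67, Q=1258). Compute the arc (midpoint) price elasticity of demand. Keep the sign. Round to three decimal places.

-2.083

ΔQ = 1258 − 2154 = -896; ΔP = 67 − 52 = 15.
Midpoints: P̄ = 59.50, Q̄ = 1706.0.
ε = (ΔQ/ΔP)(P̄/Q̄) = (-896/15)(59.50/1706.0).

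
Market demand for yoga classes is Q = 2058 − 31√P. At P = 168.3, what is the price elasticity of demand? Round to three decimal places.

-0.121

At P = 168.3, Q = 1655.835.
dQ/dP = −31/(2√P) = -1.195.
ε = (dQ/dP)(P/Q) = (-1.195)(168.3/1655.835).
|ε| < 1, so demand is inelastic at this price.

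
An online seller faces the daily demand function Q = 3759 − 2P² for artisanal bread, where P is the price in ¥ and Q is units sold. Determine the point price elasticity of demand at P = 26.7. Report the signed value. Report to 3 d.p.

-1.222

At P = 26.7, Q = 2333.220.
dQ/dP = −4P = -106.800.
ε = (dQ/dP)(P/Q) = (-106.800)(26.7/2333.220).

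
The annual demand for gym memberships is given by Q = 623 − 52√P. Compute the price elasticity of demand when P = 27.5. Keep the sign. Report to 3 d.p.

-0.389

At P = 27.5, Q = 350.310.
dQ/dP = −52/(2√P) = -4.958.
ε = (dQ/dP)(P/Q) = (-4.958)(27.5/350.310).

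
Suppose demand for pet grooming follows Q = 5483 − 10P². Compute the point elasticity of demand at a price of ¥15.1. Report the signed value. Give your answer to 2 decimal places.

At P = 15.1, Q = 3202.900.
dQ/dP = −20P = -302.
ε = (dQ/dP)(P/Q) = (-302)(15.1/3202.900).
|ε| > 1, so demand is elastic at this price.

-1.42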